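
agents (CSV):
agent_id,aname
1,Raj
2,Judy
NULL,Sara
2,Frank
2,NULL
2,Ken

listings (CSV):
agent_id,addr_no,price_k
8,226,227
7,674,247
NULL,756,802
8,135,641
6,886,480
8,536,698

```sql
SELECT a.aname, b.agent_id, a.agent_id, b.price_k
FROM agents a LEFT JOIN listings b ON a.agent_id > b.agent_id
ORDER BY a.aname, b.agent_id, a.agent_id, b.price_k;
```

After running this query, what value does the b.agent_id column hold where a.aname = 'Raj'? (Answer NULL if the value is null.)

NULL

LEFT JOIN keeps every row from `agents`; unmatched rows get NULL for `listings`'s columns.
Matching on a.agent_id > b.agent_id. A NULL in a compared column never satisfies the condition.
- a[0] agent_id=1 → no match; kept with NULLs on the b side.
- a[1] agent_id=2 → no match; kept with NULLs on the b side.
- a[2] agent_id=NULL → no match; kept with NULLs on the b side.
- a[3] agent_id=2 → no match; kept with NULLs on the b side.
- a[4] agent_id=2 → no match; kept with NULLs on the b side.
- a[5] agent_id=2 → no match; kept with NULLs on the b side.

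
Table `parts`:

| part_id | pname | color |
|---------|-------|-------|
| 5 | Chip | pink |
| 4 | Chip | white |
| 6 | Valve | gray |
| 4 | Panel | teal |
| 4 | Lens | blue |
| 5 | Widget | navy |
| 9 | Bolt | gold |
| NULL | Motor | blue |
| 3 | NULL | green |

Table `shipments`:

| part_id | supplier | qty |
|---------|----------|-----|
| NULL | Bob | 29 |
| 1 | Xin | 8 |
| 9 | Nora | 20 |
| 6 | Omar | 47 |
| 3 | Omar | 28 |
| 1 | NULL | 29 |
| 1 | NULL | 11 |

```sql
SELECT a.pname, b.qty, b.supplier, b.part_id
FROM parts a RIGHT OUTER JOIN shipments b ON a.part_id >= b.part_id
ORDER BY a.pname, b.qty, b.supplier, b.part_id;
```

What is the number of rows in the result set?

RIGHT JOIN keeps every row from `shipments`; unmatched rows get NULL for `parts`'s columns.
Matching on a.part_id >= b.part_id. A NULL in a compared column never satisfies the condition.
Matched pairs: 35; unmatched b rows kept: 1.
Total: 35 matched + 1 padded = 36 rows.

36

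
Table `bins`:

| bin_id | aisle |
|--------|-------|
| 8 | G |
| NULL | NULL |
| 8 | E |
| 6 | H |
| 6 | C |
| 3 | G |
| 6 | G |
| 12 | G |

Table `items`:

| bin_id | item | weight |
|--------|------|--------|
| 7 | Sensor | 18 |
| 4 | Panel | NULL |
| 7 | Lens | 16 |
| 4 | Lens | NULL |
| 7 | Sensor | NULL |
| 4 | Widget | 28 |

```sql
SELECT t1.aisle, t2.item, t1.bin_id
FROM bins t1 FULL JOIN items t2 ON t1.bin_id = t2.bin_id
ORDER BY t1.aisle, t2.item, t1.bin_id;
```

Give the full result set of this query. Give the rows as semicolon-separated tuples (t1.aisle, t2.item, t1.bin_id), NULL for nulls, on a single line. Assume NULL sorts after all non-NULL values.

(C, NULL, 6); (E, NULL, 8); (G, NULL, 3); (G, NULL, 6); (G, NULL, 8); (G, NULL, 12); (H, NULL, 6); (NULL, Lens, NULL); (NULL, Lens, NULL); (NULL, Panel, NULL); (NULL, Sensor, NULL); (NULL, Sensor, NULL); (NULL, Widget, NULL); (NULL, NULL, NULL)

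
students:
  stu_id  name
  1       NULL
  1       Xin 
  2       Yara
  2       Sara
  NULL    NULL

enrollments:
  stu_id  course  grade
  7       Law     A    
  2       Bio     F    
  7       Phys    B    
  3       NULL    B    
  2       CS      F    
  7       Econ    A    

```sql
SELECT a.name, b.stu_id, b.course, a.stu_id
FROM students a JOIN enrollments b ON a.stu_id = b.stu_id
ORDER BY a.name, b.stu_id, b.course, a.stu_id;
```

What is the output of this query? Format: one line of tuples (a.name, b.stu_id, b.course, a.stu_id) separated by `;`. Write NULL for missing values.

(Sara, 2, Bio, 2); (Sara, 2, CS, 2); (Yara, 2, Bio, 2); (Yara, 2, CS, 2)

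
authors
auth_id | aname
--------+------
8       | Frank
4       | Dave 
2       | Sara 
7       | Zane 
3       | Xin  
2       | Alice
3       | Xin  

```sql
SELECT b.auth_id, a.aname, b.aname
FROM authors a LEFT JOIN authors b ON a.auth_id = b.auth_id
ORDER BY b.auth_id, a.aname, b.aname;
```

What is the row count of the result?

LEFT JOIN keeps every row from `authors a`; unmatched rows get NULL for `authors b`'s columns.
Matching on a.auth_id = b.auth_id.
Matched pairs: 11; unmatched a rows kept: 0.
Total: 11 rows.

11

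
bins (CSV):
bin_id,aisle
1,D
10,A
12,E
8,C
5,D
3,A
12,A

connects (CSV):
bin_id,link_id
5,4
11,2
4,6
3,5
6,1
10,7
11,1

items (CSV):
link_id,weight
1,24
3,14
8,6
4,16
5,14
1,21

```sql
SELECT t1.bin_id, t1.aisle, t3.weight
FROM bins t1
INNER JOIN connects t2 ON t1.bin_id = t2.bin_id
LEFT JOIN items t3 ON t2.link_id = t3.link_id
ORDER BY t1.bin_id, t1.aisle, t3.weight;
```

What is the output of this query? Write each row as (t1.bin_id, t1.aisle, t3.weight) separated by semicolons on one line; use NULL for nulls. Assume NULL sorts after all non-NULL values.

(3, A, 14); (5, D, 16); (10, A, NULL)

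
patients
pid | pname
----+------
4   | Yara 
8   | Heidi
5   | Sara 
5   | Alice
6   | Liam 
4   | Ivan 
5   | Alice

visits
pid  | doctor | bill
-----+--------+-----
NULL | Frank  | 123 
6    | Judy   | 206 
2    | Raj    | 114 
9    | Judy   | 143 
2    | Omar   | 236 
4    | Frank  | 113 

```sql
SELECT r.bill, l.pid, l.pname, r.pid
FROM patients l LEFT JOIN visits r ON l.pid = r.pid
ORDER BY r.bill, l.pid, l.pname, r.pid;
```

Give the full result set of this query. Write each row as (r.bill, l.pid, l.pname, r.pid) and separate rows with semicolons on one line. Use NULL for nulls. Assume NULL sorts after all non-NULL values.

LEFT JOIN keeps every row from `patients`; unmatched rows get NULL for `visits`'s columns.
Matching on l.pid = r.pid. A NULL in a compared column never satisfies the condition.
- l[0] pid=4 → 1 match(es) in r → 1 row(s).
- l[1] pid=8 → no match; kept with NULLs on the r side.
- l[2] pid=5 → no match; kept with NULLs on the r side.
- l[3] pid=5 → no match; kept with NULLs on the r side.
- l[4] pid=6 → 1 match(es) in r → 1 row(s).
- l[5] pid=4 → 1 match(es) in r → 1 row(s).
- l[6] pid=5 → no match; kept with NULLs on the r side.
After projecting and ordering:
r.bill | l.pid | l.pname | r.pid
113 | 4 | Ivan | 4
113 | 4 | Yara | 4
206 | 6 | Liam | 6
NULL | 5 | Alice | NULL
NULL | 5 | Alice | NULL
NULL | 5 | Sara | NULL
NULL | 8 | Heidi | NULL

(113, 4, Ivan, 4); (113, 4, Yara, 4); (206, 6, Liam, 6); (NULL, 5, Alice, NULL); (NULL, 5, Alice, NULL); (NULL, 5, Sara, NULL); (NULL, 8, Heidi, NULL)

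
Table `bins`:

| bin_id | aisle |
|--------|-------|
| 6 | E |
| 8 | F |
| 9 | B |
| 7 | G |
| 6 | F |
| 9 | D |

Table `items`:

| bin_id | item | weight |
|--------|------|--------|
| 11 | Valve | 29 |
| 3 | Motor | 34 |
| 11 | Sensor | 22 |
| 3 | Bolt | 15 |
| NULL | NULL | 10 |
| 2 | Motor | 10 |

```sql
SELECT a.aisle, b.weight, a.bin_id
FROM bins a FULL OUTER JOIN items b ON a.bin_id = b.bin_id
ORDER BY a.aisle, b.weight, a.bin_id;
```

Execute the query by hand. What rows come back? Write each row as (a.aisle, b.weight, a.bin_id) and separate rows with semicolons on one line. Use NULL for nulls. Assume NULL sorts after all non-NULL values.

FULL OUTER JOIN keeps every row from both sides; unmatched rows get NULL for the other side's columns.
Matching on a.bin_id = b.bin_id. A NULL in a compared column never satisfies the condition.
Matched pairs: 0; unmatched a rows kept: 6; unmatched b rows kept: 6.

(B, NULL, 9); (D, NULL, 9); (E, NULL, 6); (F, NULL, 6); (F, NULL, 8); (G, NULL, 7); (NULL, 10, NULL); (NULL, 10, NULL); (NULL, 15, NULL); (NULL, 22, NULL); (NULL, 29, NULL); (NULL, 34, NULL)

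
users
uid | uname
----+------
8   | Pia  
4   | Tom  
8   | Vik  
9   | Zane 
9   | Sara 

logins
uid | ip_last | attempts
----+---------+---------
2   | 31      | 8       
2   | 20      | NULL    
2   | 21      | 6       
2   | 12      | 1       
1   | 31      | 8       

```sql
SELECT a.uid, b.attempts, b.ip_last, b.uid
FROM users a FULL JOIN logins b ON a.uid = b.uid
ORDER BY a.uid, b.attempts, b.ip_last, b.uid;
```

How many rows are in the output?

10

FULL OUTER JOIN keeps every row from both sides; unmatched rows get NULL for the other side's columns.
Matching on a.uid = b.uid.
- a row (uid=8): no match → kept, b columns NULL.
- a row (uid=4): no match → kept, b columns NULL.
- a row (uid=8): no match → kept, b columns NULL.
- a row (uid=9): no match → kept, b columns NULL.
- a row (uid=9): no match → kept, b columns NULL.
- 5 b row(s) had no a match → kept, a columns NULL.
Total: 0 matched + 10 padded = 10 rows.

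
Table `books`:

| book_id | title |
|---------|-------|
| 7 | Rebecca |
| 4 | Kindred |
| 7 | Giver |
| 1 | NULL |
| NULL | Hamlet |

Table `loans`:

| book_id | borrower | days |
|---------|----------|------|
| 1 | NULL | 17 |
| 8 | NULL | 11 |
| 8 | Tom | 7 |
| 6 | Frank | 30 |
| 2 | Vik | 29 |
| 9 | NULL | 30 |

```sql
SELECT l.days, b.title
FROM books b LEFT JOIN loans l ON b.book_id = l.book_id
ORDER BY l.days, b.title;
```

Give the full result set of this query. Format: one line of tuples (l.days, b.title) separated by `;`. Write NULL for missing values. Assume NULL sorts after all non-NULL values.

(17, NULL); (NULL, Giver); (NULL, Hamlet); (NULL, Kindred); (NULL, Rebecca)

LEFT JOIN keeps every row from `books`; unmatched rows get NULL for `loans`'s columns.
Matching on b.book_id = l.book_id. A NULL in a compared column never satisfies the condition.
- b row (book_id=7): no match → kept, l columns NULL.
- b row (book_id=4): no match → kept, l columns NULL.
- b row (book_id=7): no match → kept, l columns NULL.
- b row (book_id=1): matches 1 l row(s) → 1 output row(s).
- b row (book_id=NULL): no match → kept, l columns NULL.
After projecting and ordering:
l.days | b.title
17 | NULL
NULL | Giver
NULL | Hamlet
NULL | Kindred
NULL | Rebecca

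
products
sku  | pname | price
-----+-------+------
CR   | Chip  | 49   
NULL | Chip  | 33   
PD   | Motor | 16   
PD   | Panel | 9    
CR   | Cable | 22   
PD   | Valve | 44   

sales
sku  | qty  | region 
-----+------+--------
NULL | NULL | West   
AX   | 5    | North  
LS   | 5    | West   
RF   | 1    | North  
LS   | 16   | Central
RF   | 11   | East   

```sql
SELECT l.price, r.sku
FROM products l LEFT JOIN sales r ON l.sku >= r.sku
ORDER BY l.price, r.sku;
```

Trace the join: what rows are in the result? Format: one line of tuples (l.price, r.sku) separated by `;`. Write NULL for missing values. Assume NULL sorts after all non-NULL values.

(9, AX); (9, LS); (9, LS); (16, AX); (16, LS); (16, LS); (22, AX); (33, NULL); (44, AX); (44, LS); (44, LS); (49, AX)

LEFT JOIN keeps every row from `products`; unmatched rows get NULL for `sales`'s columns.
Matching on l.sku >= r.sku. A NULL in a compared column never satisfies the condition.
- l (sku=CR) pairs with 1 row(s) of r.
- l (sku=NULL) has no partner → padded with NULL.
- l (sku=PD) pairs with 3 row(s) of r.
- l (sku=PD) pairs with 3 row(s) of r.
- l (sku=CR) pairs with 1 row(s) of r.
- l (sku=PD) pairs with 3 row(s) of r.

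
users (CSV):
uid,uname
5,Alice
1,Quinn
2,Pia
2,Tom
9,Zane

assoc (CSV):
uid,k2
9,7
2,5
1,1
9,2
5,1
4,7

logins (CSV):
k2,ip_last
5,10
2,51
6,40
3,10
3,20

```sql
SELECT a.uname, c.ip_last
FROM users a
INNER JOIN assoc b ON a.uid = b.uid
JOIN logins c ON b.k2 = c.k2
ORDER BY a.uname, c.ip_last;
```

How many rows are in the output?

3

Step 1 — a INNER JOIN b on uid → 6 row(s).
Then INNER JOIN `logins c` on k2: keep only rows whose b.k2 appears in c.
Result: 3 row(s).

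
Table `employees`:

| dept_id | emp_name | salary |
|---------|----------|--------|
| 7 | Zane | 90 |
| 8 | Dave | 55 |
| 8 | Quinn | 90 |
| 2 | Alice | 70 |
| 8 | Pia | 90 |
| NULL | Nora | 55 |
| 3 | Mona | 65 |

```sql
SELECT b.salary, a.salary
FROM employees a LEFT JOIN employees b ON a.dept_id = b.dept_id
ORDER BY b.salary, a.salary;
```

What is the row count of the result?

LEFT JOIN keeps every row from `employees a`; unmatched rows get NULL for `employees b`'s columns.
Matching on a.dept_id = b.dept_id. A NULL in a compared column never satisfies the condition.
- a row (dept_id=7): matches 1 b row(s) → 1 output row(s).
- a row (dept_id=8): matches 3 b row(s) → 3 output row(s).
- a row (dept_id=8): matches 3 b row(s) → 3 output row(s).
- a row (dept_id=2): matches 1 b row(s) → 1 output row(s).
- a row (dept_id=8): matches 3 b row(s) → 3 output row(s).
- a row (dept_id=NULL): no match → kept, b columns NULL.
- a row (dept_id=3): matches 1 b row(s) → 1 output row(s).
Total: 12 matched + 1 padded = 13 rows.

13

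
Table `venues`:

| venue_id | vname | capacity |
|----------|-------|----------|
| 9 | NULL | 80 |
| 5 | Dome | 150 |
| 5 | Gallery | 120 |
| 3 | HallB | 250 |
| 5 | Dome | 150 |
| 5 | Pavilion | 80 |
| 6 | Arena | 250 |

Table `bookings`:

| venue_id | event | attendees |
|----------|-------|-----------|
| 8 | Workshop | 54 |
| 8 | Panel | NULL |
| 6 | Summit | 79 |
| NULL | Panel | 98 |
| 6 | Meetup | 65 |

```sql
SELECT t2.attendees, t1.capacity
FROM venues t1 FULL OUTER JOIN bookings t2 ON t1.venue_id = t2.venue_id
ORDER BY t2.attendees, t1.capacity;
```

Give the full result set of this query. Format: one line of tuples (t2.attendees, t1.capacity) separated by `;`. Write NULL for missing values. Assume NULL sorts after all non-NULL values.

(54, NULL); (65, 250); (79, 250); (98, NULL); (NULL, 80); (NULL, 80); (NULL, 120); (NULL, 150); (NULL, 150); (NULL, 250); (NULL, NULL)

FULL OUTER JOIN keeps every row from both sides; unmatched rows get NULL for the other side's columns.
Matching on t1.venue_id = t2.venue_id. A NULL in a compared column never satisfies the condition.
- t1 (venue_id=9) has no partner → padded with NULL.
- t1 (venue_id=5) has no partner → padded with NULL.
- t1 (venue_id=5) has no partner → padded with NULL.
- t1 (venue_id=3) has no partner → padded with NULL.
- t1 (venue_id=5) has no partner → padded with NULL.
- t1 (venue_id=5) has no partner → padded with NULL.
- t1 (venue_id=6) pairs with 2 row(s) of t2.
- plus 3 unmatched t2 row(s), each kept with NULL t1 columns.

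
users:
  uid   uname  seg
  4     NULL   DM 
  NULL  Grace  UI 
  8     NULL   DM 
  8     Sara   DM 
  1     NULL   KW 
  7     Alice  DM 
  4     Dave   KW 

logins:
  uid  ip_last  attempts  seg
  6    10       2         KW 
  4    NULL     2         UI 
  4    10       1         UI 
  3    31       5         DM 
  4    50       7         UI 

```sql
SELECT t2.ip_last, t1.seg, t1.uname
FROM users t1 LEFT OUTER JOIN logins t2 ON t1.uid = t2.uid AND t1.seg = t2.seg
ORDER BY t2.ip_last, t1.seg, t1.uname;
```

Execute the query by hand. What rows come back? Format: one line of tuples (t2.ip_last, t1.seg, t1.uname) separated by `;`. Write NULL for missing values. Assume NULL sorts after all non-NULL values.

(NULL, DM, Alice); (NULL, DM, Sara); (NULL, DM, NULL); (NULL, DM, NULL); (NULL, KW, Dave); (NULL, KW, NULL); (NULL, UI, Grace)

LEFT JOIN keeps every row from `users`; unmatched rows get NULL for `logins`'s columns.
Matching on t1.uid = t2.uid AND t1.seg = t2.seg. A NULL in a compared column never satisfies the condition.
Matched pairs: 0; unmatched t1 rows kept: 7.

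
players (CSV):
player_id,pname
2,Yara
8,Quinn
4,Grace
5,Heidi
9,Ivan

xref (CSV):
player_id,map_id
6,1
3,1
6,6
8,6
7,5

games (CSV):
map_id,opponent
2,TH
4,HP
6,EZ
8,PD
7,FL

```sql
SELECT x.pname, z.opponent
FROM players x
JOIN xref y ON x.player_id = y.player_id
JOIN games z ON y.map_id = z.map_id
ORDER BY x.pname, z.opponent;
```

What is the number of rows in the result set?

1

Joins associate left-to-right: players INNER JOIN xref on player_id gives 1 intermediate row(s).
Then INNER JOIN `games z` on map_id: keep only rows whose y.map_id appears in z.
Result: 1 row(s).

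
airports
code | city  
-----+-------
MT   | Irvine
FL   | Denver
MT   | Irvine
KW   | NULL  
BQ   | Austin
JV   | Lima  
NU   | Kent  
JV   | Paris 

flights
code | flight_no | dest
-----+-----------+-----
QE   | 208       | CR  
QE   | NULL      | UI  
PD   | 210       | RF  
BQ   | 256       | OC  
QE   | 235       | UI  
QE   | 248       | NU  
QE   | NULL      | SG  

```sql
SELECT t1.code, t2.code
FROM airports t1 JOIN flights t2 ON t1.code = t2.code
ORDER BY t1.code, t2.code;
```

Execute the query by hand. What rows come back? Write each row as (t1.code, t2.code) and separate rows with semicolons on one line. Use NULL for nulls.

INNER JOIN keeps only pairs where the ON condition holds.
Matching on t1.code = t2.code.
Matched pairs: 1.

(BQ, BQ)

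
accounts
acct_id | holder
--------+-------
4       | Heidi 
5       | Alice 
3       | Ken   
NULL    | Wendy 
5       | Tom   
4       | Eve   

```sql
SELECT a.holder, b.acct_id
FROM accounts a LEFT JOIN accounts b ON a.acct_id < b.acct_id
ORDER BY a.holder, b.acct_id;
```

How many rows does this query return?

LEFT JOIN keeps every row from `accounts a`; unmatched rows get NULL for `accounts b`'s columns.
Matching on a.acct_id < b.acct_id. A NULL in a compared column never satisfies the condition.
Matched pairs: 8; unmatched a rows kept: 3.
Total: 8 matched + 3 padded = 11 rows.

11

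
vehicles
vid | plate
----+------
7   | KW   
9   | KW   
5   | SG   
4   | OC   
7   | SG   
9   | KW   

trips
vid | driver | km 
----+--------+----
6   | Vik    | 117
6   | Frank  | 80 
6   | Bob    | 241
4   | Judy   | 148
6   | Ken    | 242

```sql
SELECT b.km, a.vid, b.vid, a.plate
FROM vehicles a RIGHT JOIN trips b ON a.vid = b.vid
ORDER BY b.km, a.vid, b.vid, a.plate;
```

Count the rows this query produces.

5

RIGHT JOIN keeps every row from `trips`; unmatched rows get NULL for `vehicles`'s columns.
Matching on a.vid = b.vid.
Matched pairs: 1; unmatched b rows kept: 4.
Total: 1 matched + 4 padded = 5 rows.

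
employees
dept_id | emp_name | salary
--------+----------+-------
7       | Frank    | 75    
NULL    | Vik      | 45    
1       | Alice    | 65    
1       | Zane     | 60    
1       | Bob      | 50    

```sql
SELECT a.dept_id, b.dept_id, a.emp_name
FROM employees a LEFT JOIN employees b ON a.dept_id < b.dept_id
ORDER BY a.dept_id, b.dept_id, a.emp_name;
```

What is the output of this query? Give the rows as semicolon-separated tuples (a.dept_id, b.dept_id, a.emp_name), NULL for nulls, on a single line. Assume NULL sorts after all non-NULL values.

(1, 7, Alice); (1, 7, Bob); (1, 7, Zane); (7, NULL, Frank); (NULL, NULL, Vik)

LEFT JOIN keeps every row from `employees a`; unmatched rows get NULL for `employees b`'s columns.
Matching on a.dept_id < b.dept_id. A NULL in a compared column never satisfies the condition.
- a (dept_id=7) has no partner → padded with NULL.
- a (dept_id=NULL) has no partner → padded with NULL.
- a (dept_id=1) pairs with 1 row(s) of b.
- a (dept_id=1) pairs with 1 row(s) of b.
- a (dept_id=1) pairs with 1 row(s) of b.
After projecting and ordering:
a.dept_id | b.dept_id | a.emp_name
1 | 7 | Alice
1 | 7 | Bob
1 | 7 | Zane
7 | NULL | Frank
NULL | NULL | Vik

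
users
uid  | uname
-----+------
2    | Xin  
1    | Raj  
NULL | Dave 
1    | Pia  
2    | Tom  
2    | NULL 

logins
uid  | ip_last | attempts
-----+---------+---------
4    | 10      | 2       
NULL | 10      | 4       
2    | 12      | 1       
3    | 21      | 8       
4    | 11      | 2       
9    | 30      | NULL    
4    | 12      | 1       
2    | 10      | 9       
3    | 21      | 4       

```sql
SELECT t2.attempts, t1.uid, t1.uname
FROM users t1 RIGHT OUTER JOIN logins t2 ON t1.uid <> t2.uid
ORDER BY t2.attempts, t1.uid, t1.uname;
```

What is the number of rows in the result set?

RIGHT JOIN keeps every row from `logins`; unmatched rows get NULL for `users`'s columns.
Matching on t1.uid <> t2.uid. A NULL in a compared column never satisfies the condition.
Matched pairs: 34; unmatched t2 rows kept: 1.
Total: 34 matched + 1 padded = 35 rows.

35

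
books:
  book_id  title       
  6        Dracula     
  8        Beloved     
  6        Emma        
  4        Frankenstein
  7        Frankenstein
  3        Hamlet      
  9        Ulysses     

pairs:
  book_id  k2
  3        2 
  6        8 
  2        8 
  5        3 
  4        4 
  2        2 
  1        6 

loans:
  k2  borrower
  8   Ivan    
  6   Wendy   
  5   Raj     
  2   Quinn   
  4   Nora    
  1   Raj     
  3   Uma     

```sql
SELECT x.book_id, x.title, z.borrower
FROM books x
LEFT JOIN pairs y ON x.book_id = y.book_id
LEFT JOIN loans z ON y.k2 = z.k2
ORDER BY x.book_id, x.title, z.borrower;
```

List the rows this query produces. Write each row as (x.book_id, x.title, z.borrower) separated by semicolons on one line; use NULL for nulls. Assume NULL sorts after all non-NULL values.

(3, Hamlet, Quinn); (4, Frankenstein, Nora); (6, Dracula, Ivan); (6, Emma, Ivan); (7, Frankenstein, NULL); (8, Beloved, NULL); (9, Ulysses, NULL)

Joins associate left-to-right: books LEFT JOIN pairs on book_id gives 7 intermediate row(s).
Then LEFT JOIN `loans z` on k2: each of those 7 rows is kept; rows whose y.k2 has no match in z get NULL for z's columns.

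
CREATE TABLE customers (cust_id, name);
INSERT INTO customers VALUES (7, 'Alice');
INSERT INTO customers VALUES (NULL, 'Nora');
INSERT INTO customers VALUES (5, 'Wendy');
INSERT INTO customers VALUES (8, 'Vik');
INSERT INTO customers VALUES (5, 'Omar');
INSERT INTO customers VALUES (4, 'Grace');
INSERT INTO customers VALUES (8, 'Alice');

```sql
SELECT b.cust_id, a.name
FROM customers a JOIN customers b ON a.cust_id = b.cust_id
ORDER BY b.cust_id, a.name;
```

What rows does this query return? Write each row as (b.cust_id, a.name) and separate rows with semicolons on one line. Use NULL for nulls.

(4, Grace); (5, Omar); (5, Omar); (5, Wendy); (5, Wendy); (7, Alice); (8, Alice); (8, Alice); (8, Vik); (8, Vik)

INNER JOIN keeps only pairs where the ON condition holds.
Matching on a.cust_id = b.cust_id. A NULL in a compared column never satisfies the condition.
Matched pairs: 10.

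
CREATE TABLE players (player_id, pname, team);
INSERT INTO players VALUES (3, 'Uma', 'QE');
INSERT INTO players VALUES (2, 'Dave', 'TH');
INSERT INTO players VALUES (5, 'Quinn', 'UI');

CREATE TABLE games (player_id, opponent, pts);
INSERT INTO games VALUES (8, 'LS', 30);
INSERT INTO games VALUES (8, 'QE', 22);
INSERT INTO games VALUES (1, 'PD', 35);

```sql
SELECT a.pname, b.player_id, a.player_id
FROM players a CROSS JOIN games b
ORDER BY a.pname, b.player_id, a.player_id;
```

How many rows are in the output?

9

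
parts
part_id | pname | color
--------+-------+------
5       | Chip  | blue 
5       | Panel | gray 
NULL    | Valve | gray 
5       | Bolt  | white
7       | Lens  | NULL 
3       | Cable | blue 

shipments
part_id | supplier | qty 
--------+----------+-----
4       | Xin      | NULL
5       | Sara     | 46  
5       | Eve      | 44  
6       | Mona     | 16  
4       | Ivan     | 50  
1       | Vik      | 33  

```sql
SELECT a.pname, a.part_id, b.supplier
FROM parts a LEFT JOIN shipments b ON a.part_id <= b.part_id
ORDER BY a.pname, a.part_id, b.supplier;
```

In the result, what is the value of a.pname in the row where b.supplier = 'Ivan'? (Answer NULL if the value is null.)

LEFT JOIN keeps every row from `parts`; unmatched rows get NULL for `shipments`'s columns.
Matching on a.part_id <= b.part_id. A NULL in a compared column never satisfies the condition.
- a row (part_id=5): matches 3 b row(s) → 3 output row(s).
- a row (part_id=5): matches 3 b row(s) → 3 output row(s).
- a row (part_id=NULL): no match → kept, b columns NULL.
- a row (part_id=5): matches 3 b row(s) → 3 output row(s).
- a row (part_id=7): no match → kept, b columns NULL.
- a row (part_id=3): matches 5 b row(s) → 5 output row(s).

Cable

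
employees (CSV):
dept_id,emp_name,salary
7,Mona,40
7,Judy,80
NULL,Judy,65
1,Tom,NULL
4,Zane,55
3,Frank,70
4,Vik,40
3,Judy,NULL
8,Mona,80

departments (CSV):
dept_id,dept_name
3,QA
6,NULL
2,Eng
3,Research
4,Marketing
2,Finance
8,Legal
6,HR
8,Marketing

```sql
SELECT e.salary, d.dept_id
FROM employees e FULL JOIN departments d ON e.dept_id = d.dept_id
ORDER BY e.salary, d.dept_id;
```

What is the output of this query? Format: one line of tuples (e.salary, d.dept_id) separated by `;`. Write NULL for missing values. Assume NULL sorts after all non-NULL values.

FULL OUTER JOIN keeps every row from both sides; unmatched rows get NULL for the other side's columns.
Matching on e.dept_id = d.dept_id. A NULL in a compared column never satisfies the condition.
- dept_id=7: no d row matches, row kept with d columns NULL.
- dept_id=7: no d row matches, row kept with d columns NULL.
- dept_id=NULL: no d row matches, row kept with d columns NULL.
- dept_id=1: no d row matches, row kept with d columns NULL.
- dept_id=4: 1 matching d row(s), so 1 row(s) emitted.
- dept_id=3: 2 matching d row(s), so 2 row(s) emitted.
- dept_id=4: 1 matching d row(s), so 1 row(s) emitted.
- dept_id=3: 2 matching d row(s), so 2 row(s) emitted.
- dept_id=8: 2 matching d row(s), so 2 row(s) emitted.
- plus 4 unmatched d row(s), each kept with NULL e columns.

(40, 4); (40, NULL); (55, 4); (65, NULL); (70, 3); (70, 3); (80, 8); (80, 8); (80, NULL); (NULL, 2); (NULL, 2); (NULL, 3); (NULL, 3); (NULL, 6); (NULL, 6); (NULL, NULL)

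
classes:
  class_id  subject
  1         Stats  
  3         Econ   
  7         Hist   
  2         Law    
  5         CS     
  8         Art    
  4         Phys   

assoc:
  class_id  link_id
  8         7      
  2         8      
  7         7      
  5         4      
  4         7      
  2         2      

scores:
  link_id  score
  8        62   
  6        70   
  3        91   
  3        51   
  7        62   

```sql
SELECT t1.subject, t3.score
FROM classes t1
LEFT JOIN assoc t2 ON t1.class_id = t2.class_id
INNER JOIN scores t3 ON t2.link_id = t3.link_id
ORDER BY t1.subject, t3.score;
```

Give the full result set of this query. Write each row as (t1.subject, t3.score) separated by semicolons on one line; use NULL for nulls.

(Art, 62); (Hist, 62); (Law, 62); (Phys, 62)

Evaluate left to right. First `classes t1 LEFT JOIN assoc t2` on class_id: 8 row(s).
Then INNER JOIN `scores t3` on link_id: keep only rows whose t2.link_id appears in t3.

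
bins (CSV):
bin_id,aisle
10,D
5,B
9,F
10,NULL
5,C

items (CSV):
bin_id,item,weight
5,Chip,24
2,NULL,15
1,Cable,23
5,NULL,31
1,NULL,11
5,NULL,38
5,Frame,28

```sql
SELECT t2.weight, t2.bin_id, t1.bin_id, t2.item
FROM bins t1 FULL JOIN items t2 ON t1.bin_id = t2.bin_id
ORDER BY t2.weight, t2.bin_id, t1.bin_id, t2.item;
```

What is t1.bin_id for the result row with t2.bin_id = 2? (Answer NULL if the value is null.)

FULL OUTER JOIN keeps every row from both sides; unmatched rows get NULL for the other side's columns.
Matching on t1.bin_id = t2.bin_id.
- t1[0] bin_id=10 → no match; kept with NULLs on the t2 side.
- t1[1] bin_id=5 → 4 match(es) in t2 → 4 row(s).
- t1[2] bin_id=9 → no match; kept with NULLs on the t2 side.
- t1[3] bin_id=10 → no match; kept with NULLs on the t2 side.
- t1[4] bin_id=5 → 4 match(es) in t2 → 4 row(s).
- 3 row(s) from t2 found no t1 partner → padded with NULL.

NULL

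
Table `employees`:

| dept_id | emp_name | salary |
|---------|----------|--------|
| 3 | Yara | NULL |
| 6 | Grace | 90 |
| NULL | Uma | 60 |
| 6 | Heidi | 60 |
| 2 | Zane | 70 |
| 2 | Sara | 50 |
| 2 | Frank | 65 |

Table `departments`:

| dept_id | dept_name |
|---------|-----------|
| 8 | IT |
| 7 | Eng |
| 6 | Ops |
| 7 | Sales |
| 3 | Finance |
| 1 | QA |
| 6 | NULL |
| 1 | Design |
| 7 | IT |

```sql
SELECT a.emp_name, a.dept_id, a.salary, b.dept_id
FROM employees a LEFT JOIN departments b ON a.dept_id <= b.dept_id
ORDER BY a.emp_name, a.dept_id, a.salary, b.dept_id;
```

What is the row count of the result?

LEFT JOIN keeps every row from `employees`; unmatched rows get NULL for `departments`'s columns.
Matching on a.dept_id <= b.dept_id. A NULL in a compared column never satisfies the condition.
Matched pairs: 40; unmatched a rows kept: 1.
Total: 40 matched + 1 padded = 41 rows.

41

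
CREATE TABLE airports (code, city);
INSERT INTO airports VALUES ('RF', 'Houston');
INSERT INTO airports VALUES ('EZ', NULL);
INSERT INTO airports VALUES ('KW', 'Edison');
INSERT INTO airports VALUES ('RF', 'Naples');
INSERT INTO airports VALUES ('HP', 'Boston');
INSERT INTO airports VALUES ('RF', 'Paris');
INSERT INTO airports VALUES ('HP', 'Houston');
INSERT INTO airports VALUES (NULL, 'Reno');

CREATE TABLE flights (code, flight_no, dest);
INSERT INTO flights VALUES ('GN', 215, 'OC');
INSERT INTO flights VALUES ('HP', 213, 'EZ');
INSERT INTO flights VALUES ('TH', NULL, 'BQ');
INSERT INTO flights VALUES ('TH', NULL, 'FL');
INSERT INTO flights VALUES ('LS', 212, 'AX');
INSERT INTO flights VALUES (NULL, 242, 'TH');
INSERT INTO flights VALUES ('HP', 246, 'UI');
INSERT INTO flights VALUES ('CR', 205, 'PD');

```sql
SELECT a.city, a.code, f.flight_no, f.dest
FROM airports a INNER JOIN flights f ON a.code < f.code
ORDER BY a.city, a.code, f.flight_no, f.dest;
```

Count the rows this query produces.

INNER JOIN keeps only pairs where the ON condition holds.
Matching on a.code < f.code. A NULL in a compared column never satisfies the condition.
- a[0] code=RF → 2 match(es) in f → 2 row(s).
- a[1] code=EZ → 6 match(es) in f → 6 row(s).
- a[2] code=KW → 3 match(es) in f → 3 row(s).
- a[3] code=RF → 2 match(es) in f → 2 row(s).
- a[4] code=HP → 3 match(es) in f → 3 row(s).
- a[5] code=RF → 2 match(es) in f → 2 row(s).
- a[6] code=HP → 3 match(es) in f → 3 row(s).
- a[7] code=NULL → no match; dropped.
Total: 21 rows.

21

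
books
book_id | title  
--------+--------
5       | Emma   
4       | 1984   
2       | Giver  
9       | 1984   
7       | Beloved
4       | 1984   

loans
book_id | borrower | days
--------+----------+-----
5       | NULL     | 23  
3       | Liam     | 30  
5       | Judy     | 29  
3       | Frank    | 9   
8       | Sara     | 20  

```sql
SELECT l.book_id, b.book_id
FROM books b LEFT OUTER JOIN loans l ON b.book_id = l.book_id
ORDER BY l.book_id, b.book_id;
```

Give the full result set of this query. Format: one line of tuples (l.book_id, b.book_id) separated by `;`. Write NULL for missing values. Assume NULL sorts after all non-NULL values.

LEFT JOIN keeps every row from `books`; unmatched rows get NULL for `loans`'s columns.
Matching on b.book_id = l.book_id.
- b (book_id=5) pairs with 2 row(s) of l.
- b (book_id=4) has no partner → padded with NULL.
- b (book_id=2) has no partner → padded with NULL.
- b (book_id=9) has no partner → padded with NULL.
- b (book_id=7) has no partner → padded with NULL.
- b (book_id=4) has no partner → padded with NULL.
After projecting and ordering:
l.book_id | b.book_id
5 | 5
5 | 5
NULL | 2
NULL | 4
NULL | 4
NULL | 7
NULL | 9

(5, 5); (5, 5); (NULL, 2); (NULL, 4); (NULL, 4); (NULL, 7); (NULL, 9)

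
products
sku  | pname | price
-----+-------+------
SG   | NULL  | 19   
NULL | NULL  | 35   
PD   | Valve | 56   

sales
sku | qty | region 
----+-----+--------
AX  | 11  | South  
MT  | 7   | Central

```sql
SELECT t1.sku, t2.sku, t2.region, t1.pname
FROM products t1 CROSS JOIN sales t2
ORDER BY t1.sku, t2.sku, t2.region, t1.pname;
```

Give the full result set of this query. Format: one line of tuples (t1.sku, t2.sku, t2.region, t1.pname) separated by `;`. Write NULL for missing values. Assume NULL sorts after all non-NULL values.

CROSS JOIN pairs every row of `products` with every row of `sales`: 3 × 2 = 6 rows.
After projecting and ordering:
t1.sku | t2.sku | t2.region | t1.pname
PD | AX | South | Valve
PD | MT | Central | Valve
SG | AX | South | NULL
SG | MT | Central | NULL
NULL | AX | South | NULL
NULL | MT | Central | NULL

(PD, AX, South, Valve); (PD, MT, Central, Valve); (SG, AX, South, NULL); (SG, MT, Central, NULL); (NULL, AX, South, NULL); (NULL, MT, Central, NULL)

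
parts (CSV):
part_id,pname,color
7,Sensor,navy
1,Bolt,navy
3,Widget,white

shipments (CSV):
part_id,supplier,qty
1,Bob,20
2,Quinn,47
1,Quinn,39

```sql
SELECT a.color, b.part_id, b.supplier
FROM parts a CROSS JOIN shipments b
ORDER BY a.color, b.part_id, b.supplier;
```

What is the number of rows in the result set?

CROSS JOIN pairs every row of `parts` with every row of `shipments`: 3 × 3 = 9 rows.

9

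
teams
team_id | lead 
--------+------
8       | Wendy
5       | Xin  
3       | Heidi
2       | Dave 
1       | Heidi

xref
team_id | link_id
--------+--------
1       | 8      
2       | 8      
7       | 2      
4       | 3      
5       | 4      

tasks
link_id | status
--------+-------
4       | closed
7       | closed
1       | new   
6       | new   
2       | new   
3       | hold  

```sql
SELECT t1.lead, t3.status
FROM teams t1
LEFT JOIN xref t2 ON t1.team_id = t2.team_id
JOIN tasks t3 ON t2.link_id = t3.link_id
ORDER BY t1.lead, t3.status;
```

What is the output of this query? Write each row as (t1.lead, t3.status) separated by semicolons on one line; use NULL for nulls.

(Xin, closed)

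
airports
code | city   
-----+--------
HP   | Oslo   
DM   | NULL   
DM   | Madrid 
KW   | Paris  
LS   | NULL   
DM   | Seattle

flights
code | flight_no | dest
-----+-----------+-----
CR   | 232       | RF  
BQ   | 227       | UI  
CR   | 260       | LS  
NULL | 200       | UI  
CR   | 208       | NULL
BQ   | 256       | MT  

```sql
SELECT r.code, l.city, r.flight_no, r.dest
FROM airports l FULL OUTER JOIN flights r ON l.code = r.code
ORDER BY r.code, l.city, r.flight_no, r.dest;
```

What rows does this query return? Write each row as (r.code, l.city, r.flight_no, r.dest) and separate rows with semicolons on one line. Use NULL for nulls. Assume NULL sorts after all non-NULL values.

FULL OUTER JOIN keeps every row from both sides; unmatched rows get NULL for the other side's columns.
Matching on l.code = r.code. A NULL in a compared column never satisfies the condition.
- l (code=HP) has no partner → padded with NULL.
- l (code=DM) has no partner → padded with NULL.
- l (code=DM) has no partner → padded with NULL.
- l (code=KW) has no partner → padded with NULL.
- l (code=LS) has no partner → padded with NULL.
- l (code=DM) has no partner → padded with NULL.
- 6 row(s) from r found no l partner → padded with NULL.

(BQ, NULL, 227, UI); (BQ, NULL, 256, MT); (CR, NULL, 208, NULL); (CR, NULL, 232, RF); (CR, NULL, 260, LS); (NULL, Madrid, NULL, NULL); (NULL, Oslo, NULL, NULL); (NULL, Paris, NULL, NULL); (NULL, Seattle, NULL, NULL); (NULL, NULL, 200, UI); (NULL, NULL, NULL, NULL); (NULL, NULL, NULL, NULL)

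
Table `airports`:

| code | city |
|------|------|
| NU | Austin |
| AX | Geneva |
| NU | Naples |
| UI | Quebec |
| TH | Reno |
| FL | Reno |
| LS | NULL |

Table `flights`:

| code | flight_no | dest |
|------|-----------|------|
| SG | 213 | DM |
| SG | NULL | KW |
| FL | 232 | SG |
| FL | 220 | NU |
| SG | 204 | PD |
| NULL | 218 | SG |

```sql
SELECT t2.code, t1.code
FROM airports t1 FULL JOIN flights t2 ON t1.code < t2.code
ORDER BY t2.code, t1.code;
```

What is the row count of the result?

20

FULL OUTER JOIN keeps every row from both sides; unmatched rows get NULL for the other side's columns.
Matching on t1.code < t2.code. A NULL in a compared column never satisfies the condition.
- t1[0] code=NU → 3 match(es) in t2 → 3 row(s).
- t1[1] code=AX → 5 match(es) in t2 → 5 row(s).
- t1[2] code=NU → 3 match(es) in t2 → 3 row(s).
- t1[3] code=UI → no match; kept with NULLs on the t2 side.
- t1[4] code=TH → no match; kept with NULLs on the t2 side.
- t1[5] code=FL → 3 match(es) in t2 → 3 row(s).
- t1[6] code=LS → 3 match(es) in t2 → 3 row(s).
- plus 1 unmatched t2 row(s), each kept with NULL t1 columns.
Total: 17 matched + 3 padded = 20 rows.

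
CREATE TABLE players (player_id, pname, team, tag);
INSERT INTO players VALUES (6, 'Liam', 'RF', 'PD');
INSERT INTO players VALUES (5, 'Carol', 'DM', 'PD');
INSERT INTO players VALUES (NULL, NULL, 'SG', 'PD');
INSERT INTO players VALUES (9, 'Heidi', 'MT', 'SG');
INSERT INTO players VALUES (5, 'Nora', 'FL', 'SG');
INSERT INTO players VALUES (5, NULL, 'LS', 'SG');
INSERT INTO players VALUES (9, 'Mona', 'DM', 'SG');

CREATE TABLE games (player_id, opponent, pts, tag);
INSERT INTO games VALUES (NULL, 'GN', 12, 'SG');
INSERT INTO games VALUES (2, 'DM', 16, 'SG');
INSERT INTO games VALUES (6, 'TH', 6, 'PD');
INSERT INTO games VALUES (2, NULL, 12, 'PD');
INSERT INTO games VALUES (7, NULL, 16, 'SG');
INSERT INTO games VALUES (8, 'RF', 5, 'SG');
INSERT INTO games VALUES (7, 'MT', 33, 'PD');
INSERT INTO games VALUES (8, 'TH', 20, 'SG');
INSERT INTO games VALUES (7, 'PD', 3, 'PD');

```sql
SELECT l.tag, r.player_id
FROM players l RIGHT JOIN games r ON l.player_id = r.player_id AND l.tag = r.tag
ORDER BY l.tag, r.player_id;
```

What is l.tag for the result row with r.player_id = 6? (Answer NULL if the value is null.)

RIGHT JOIN keeps every row from `games`; unmatched rows get NULL for `players`'s columns.
Matching on l.player_id = r.player_id AND l.tag = r.tag. A NULL in a compared column never satisfies the condition.
Matched pairs: 1; unmatched r rows kept: 8.

PD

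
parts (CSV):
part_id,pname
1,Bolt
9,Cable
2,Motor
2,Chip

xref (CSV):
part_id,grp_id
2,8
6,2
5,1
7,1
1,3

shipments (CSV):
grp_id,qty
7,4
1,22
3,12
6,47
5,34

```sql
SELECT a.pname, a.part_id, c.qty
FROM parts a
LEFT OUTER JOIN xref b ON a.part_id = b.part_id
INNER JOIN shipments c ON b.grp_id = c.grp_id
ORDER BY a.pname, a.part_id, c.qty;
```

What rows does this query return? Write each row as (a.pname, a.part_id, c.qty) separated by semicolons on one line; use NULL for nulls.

(Bolt, 1, 12)

Joins associate left-to-right: parts LEFT JOIN xref on part_id gives 4 intermediate row(s).
Then INNER JOIN `shipments c` on grp_id: keep only rows whose b.grp_id appears in c.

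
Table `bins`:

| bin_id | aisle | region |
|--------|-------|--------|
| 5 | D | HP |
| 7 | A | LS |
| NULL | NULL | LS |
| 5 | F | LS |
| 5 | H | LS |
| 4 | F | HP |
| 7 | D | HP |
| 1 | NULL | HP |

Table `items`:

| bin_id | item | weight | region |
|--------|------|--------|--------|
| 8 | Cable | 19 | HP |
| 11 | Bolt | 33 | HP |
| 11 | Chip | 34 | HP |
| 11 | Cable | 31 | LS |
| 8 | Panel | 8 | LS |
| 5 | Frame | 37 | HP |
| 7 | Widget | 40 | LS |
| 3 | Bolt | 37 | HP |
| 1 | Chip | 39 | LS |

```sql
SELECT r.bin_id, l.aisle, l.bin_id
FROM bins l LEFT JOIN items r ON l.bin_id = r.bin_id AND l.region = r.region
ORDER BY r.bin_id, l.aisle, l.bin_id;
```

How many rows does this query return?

LEFT JOIN keeps every row from `bins`; unmatched rows get NULL for `items`'s columns.
Matching on l.bin_id = r.bin_id AND l.region = r.region. A NULL in a compared column never satisfies the condition.
- l (bin_id=5, region=HP) pairs with 1 row(s) of r.
- l (bin_id=7, region=LS) pairs with 1 row(s) of r.
- l (bin_id=NULL, region=LS) has no partner → padded with NULL.
- l (bin_id=5, region=LS) has no partner → padded with NULL.
- l (bin_id=5, region=LS) has no partner → padded with NULL.
- l (bin_id=4, region=HP) has no partner → padded with NULL.
- l (bin_id=7, region=HP) has no partner → padded with NULL.
- l (bin_id=1, region=HP) has no partner → padded with NULL.
Total: 2 matched + 6 padded = 8 rows.

8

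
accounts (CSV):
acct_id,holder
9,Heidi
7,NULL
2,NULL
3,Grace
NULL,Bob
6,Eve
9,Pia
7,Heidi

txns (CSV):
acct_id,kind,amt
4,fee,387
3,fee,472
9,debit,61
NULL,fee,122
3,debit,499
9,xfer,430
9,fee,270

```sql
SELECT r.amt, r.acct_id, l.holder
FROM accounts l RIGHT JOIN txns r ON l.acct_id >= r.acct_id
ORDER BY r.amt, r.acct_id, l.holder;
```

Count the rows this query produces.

RIGHT JOIN keeps every row from `txns`; unmatched rows get NULL for `accounts`'s columns.
Matching on l.acct_id >= r.acct_id. A NULL in a compared column never satisfies the condition.
Matched pairs: 23; unmatched r rows kept: 1.
Total: 23 matched + 1 padded = 24 rows.

24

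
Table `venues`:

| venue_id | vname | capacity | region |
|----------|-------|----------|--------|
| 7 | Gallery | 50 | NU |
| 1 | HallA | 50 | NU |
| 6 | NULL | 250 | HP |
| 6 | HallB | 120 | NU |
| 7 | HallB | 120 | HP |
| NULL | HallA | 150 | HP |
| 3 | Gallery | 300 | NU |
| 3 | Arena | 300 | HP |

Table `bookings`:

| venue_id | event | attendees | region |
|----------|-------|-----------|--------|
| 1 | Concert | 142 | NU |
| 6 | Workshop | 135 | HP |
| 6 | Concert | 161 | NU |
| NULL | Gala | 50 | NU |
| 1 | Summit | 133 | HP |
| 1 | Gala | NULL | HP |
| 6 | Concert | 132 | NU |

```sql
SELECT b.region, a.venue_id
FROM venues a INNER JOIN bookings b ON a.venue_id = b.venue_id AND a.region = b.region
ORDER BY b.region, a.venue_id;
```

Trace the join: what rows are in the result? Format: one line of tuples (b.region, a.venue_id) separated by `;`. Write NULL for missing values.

(HP, 6); (NU, 1); (NU, 6); (NU, 6)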